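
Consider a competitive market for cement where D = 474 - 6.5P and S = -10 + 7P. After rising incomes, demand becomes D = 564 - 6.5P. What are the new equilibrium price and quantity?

P' = 1148/27, Q' = 7766/27

Original equilibrium: P* = 968/27, Q* = 6506/27.
New equilibrium: 564 - 6.5P = -10 + 7P, so 574 = 13.5P and P' = 1148/27; Q' = 564 − 6.5(1148/27) = 7766/27.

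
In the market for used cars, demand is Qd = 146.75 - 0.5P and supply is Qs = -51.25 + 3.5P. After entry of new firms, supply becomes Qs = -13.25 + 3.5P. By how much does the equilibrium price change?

Original equilibrium: P* = 49.5, Q* = 122.
New equilibrium: 146.75 - 0.5P = -13.25 + 3.5P, so 160 = 4P and P' = 40; Q' = 146.75 − 0.5(40) = 126.75.
Change in price: 40 − 49.5 = -9.5.

ΔP = -9.5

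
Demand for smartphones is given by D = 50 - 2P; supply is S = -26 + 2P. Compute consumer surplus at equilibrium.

Equilibrium: 50 - 2P = -26 + 2P gives P* = 19, Q* = 12.
Demand choke price (D = 0): P = 25.
CS = ½(25 − 19)(12) = 36.

Consumer surplus = 36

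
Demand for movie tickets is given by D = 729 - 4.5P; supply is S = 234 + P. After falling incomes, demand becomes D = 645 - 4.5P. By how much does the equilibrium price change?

ΔP = -168/11

Original equilibrium: P* = 90, Q* = 324.
New equilibrium: 645 - 4.5P = 234 + P, so 411 = 5.5P and P' = 822/11; Q' = 645 − 4.5(822/11) = 3396/11.
Change in price: 822/11 − 90 = -168/11.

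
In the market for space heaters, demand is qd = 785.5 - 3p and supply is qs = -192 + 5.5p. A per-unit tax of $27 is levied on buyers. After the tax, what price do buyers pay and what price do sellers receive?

Buyers pay 2252/17, sellers receive 1793/17

Pre-tax equilibrium: p* = 115, q* = 440.5.
Tax on buyers shifts demand to qd = 785.5 − 3(p + 27) = 704.5 - 3p.
704.5 - 3p = -192 + 5.5p gives seller price ps = 1793/17; buyers pay pb = 1793/17 + 27 = 2252/17.
New quantity: q = 785.5 − 3(2252/17) = 13195/34.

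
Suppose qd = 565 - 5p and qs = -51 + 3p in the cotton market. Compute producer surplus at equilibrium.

Equilibrium: 565 - 5p = -51 + 3p gives p* = 77, q* = 180.
Supply starts at p = 17 (where qs = 0).
PS = ½(77 − 17)(180) = 5400.

Producer surplus = 5400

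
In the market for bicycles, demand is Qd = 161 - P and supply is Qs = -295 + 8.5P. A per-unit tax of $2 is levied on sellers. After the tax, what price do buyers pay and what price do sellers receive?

Pre-tax equilibrium: P* = 48, Q* = 113.
Tax on sellers shifts supply to Qs = -295 + 8.5(P − 2) = -312 + 8.5P.
161 - P = -312 + 8.5P gives buyer price Pb = 946/19; sellers receive Ps = 946/19 − 2 = 908/19.
New quantity: Q = 161 − 1(946/19) = 2113/19.

Buyers pay 946/19, sellers receive 908/19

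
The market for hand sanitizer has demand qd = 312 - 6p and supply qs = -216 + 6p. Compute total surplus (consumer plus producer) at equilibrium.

Total surplus = 384

Equilibrium: 312 - 6p = -216 + 6p gives p* = 44, q* = 48.
Demand choke price: p = 52; supply starts at p = 36.
CS = ½(52 − 44)(48) = 192; PS = ½(44 − 36)(48) = 192.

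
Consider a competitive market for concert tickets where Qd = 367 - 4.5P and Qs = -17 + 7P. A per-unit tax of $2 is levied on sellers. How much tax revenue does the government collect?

Tax revenue = 9718/23

Pre-tax equilibrium: P* = 768/23, Q* = 4985/23.
Tax on sellers shifts supply to Qs = -17 + 7(P − 2) = -31 + 7P.
367 - 4.5P = -31 + 7P gives buyer price Pb = 796/23; sellers receive Ps = 796/23 − 2 = 750/23.
New quantity: Q = 367 − 4.5(796/23) = 4859/23.
Revenue = 2 × 4859/23 = 9718/23.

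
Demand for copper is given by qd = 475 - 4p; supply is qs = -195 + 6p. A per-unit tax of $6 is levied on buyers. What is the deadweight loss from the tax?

Pre-tax equilibrium: p* = 67, q* = 207.
Tax on buyers shifts demand to qd = 475 − 4(p + 6) = 451 - 4p.
451 - 4p = -195 + 6p gives seller price ps = 64.6; buyers pay pb = 64.6 + 6 = 70.6.
New quantity: q = 475 − 4(70.6) = 192.6.
DWL = ½ × 6 × (207 − 192.6) = 43.2.

Deadweight loss = 43.2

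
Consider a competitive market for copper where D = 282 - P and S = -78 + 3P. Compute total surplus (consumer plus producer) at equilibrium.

Equilibrium: 282 - P = -78 + 3P gives P* = 90, Q* = 192.
Demand choke price: P = 282; supply starts at P = 26.
CS = ½(282 − 90)(192) = 18432; PS = ½(90 − 26)(192) = 6144.

Total surplus = 24576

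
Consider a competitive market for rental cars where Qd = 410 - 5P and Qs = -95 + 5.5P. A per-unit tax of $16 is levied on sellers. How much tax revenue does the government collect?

Tax revenue = 42880/21

Pre-tax equilibrium: P* = 1010/21, Q* = 3560/21.
Tax on sellers shifts supply to Qs = -95 + 5.5(P − 16) = -183 + 5.5P.
410 - 5P = -183 + 5.5P gives buyer price Pb = 1186/21; sellers receive Ps = 1186/21 − 16 = 850/21.
New quantity: Q = 410 − 5(1186/21) = 2680/21.
Revenue = 16 × 2680/21 = 42880/21.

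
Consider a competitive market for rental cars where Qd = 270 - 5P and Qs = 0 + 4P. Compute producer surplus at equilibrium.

Producer surplus = 1800

Equilibrium: 270 - 5P = 0 + 4P gives P* = 30, Q* = 120.
Supply starts at P = 0 (where Qs = 0).
PS = ½(30 − 0)(120) = 1800.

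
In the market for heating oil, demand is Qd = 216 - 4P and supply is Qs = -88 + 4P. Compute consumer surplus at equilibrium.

Consumer surplus = 512

Equilibrium: 216 - 4P = -88 + 4P gives P* = 38, Q* = 64.
Demand choke price (Qd = 0): P = 54.
CS = ½(54 − 38)(64) = 512.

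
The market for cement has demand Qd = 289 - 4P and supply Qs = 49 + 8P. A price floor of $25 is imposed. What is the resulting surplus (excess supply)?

Surplus = 60

Equilibrium price would be P* = 20, so the floor at 25 binds.
At P = 25: Qd = 189, Qs = 249.
Surplus = 249 − 189 = 60.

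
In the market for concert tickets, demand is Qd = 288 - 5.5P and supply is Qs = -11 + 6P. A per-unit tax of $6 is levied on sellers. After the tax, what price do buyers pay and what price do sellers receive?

Buyers pay 670/23, sellers receive 532/23

Pre-tax equilibrium: P* = 26, Q* = 145.
Tax on sellers shifts supply to Qs = -11 + 6(P − 6) = -47 + 6P.
288 - 5.5P = -47 + 6P gives buyer price Pb = 670/23; sellers receive Ps = 670/23 − 6 = 532/23.
New quantity: Q = 288 − 5.5(670/23) = 2939/23.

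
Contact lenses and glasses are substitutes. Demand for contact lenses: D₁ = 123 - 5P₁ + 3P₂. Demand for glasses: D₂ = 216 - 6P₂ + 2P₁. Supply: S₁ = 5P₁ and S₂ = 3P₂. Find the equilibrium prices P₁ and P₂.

P₁ = 585/28, P₂ = 401/14

Market 1: 123 - 5P₁ + 3P₂ = 5P₁ → 10P₁ - 3P₂ = 123.
Market 2: 9P₂ - 2P₁ = 216.
Eliminating P₂: 9×(1) + 3×(2) gives 84P₁ = 1755, so P₁ = 585/28.
Back-substitute into (2): P₂ = (216 + 2×585/28) / 9 = 401/14.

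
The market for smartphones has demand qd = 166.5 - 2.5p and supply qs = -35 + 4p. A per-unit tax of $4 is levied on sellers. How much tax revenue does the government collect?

Tax revenue = 4308/13

Pre-tax equilibrium: p* = 31, q* = 89.
Tax on sellers shifts supply to qs = -35 + 4(p − 4) = -51 + 4p.
166.5 - 2.5p = -51 + 4p gives buyer price pb = 435/13; sellers receive ps = 435/13 − 4 = 383/13.
New quantity: q = 166.5 − 2.5(435/13) = 1077/13.
Revenue = 4 × 1077/13 = 4308/13.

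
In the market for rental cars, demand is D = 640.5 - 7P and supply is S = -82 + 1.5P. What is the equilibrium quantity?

Set D = S: 640.5 - 7P = -82 + 1.5P.
722.5 = 8.5P, so P* = 85.
Q* = 640.5 − 7(85) = 45.5.

Q* = 45.5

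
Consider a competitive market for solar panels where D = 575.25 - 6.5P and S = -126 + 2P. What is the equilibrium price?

Set D = S: 575.25 - 6.5P = -126 + 2P.
701.25 = 8.5P, so P* = 82.5.
Q* = 575.25 − 6.5(82.5) = 39.

P* = 82.5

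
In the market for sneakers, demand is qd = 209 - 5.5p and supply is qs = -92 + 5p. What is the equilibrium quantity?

q* = 154/3

Set qd = qs: 209 - 5.5p = -92 + 5p.
301 = 10.5p, so p* = 86/3.
q* = 209 − 5.5(86/3) = 154/3.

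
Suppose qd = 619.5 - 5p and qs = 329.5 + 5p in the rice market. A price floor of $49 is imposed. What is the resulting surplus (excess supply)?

Surplus = 200

Equilibrium price would be p* = 29, so the floor at 49 binds.
At p = 49: qd = 374.5, qs = 574.5.
Surplus = 574.5 − 374.5 = 200.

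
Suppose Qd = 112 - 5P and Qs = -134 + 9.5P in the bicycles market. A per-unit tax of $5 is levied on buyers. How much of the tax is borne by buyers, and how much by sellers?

Pre-tax equilibrium: P* = 492/29, Q* = 788/29.
Tax on buyers shifts demand to Qd = 112 − 5(P + 5) = 87 - 5P.
87 - 5P = -134 + 9.5P gives seller price Ps = 442/29; buyers pay Pb = 442/29 + 5 = 587/29.
New quantity: Q = 112 − 5(587/29) = 313/29.
Buyer burden = 587/29 − 492/29 = 95/29; seller burden = 492/29 − 442/29 = 50/29.

Buyers bear 95/29, sellers bear 50/29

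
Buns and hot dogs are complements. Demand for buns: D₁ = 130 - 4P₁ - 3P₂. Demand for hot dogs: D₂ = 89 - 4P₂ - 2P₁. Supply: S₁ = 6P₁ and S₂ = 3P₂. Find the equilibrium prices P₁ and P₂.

Market 1: 130 - 4P₁ - 3P₂ = 6P₁ → 10P₁ + 3P₂ = 130.
Market 2: 7P₂ + 2P₁ = 89.
Eliminating P₂: 7×(1) − 3×(2) gives 64P₁ = 643, so P₁ = 10.046875.
Back-substitute into (2): P₂ = (89 − 2×10.046875) / 7 = 9.84375.

P₁ = 10.046875, P₂ = 9.84375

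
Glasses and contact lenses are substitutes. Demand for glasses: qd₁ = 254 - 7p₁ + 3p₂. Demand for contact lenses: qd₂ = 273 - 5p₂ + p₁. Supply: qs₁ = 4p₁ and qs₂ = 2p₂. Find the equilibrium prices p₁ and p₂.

Market 1: 254 - 7p₁ + 3p₂ = 4p₁ → 11p₁ - 3p₂ = 254.
Market 2: 7p₂ - p₁ = 273.
Eliminating p₂: 7×(1) + 3×(2) gives 74p₁ = 2597, so p₁ = 2597/74.
Back-substitute into (2): p₂ = (273 + 1×2597/74) / 7 = 3257/74.

p₁ = 2597/74, p₂ = 3257/74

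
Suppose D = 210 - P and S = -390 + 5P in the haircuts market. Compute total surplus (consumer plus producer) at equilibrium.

Total surplus = 7260

Equilibrium: 210 - P = -390 + 5P gives P* = 100, Q* = 110.
Demand choke price: P = 210; supply starts at P = 78.
CS = ½(210 − 100)(110) = 6050; PS = ½(100 − 78)(110) = 1210.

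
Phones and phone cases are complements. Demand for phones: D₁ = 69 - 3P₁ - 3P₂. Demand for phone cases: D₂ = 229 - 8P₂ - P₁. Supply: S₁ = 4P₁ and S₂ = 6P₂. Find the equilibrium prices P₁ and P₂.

Market 1: 69 - 3P₁ - 3P₂ = 4P₁ → 7P₁ + 3P₂ = 69.
Market 2: 14P₂ + P₁ = 229.
Eliminating P₂: 14×(1) − 3×(2) gives 95P₁ = 279, so P₁ = 279/95.
Back-substitute into (2): P₂ = (229 − 1×279/95) / 14 = 1534/95.

P₁ = 279/95, P₂ = 1534/95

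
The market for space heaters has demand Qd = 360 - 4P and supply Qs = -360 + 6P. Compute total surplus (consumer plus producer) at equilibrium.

Total surplus = 1080

Equilibrium: 360 - 4P = -360 + 6P gives P* = 72, Q* = 72.
Demand choke price: P = 90; supply starts at P = 60.
CS = ½(90 − 72)(72) = 648; PS = ½(72 − 60)(72) = 432.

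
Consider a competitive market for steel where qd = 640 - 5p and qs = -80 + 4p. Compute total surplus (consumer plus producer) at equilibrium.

Equilibrium: 640 - 5p = -80 + 4p gives p* = 80, q* = 240.
Demand choke price: p = 128; supply starts at p = 20.
CS = ½(128 − 80)(240) = 5760; PS = ½(80 − 20)(240) = 7200.

Total surplus = 12960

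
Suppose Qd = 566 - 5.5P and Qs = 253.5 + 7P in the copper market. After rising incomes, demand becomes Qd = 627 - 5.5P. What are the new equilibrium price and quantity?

P' = 29.88, Q' = 462.66

Original equilibrium: P* = 25, Q* = 428.5.
New equilibrium: 627 - 5.5P = 253.5 + 7P, so 373.5 = 12.5P and P' = 29.88; Q' = 627 − 5.5(29.88) = 462.66.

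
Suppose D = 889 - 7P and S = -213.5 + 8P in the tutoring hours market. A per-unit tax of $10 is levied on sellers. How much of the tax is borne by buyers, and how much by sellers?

Pre-tax equilibrium: P* = 73.5, Q* = 374.5.
Tax on sellers shifts supply to S = -213.5 + 8(P − 10) = -293.5 + 8P.
889 - 7P = -293.5 + 8P gives buyer price Pb = 473/6; sellers receive Ps = 473/6 − 10 = 413/6.
New quantity: Q = 889 − 7(473/6) = 2023/6.
Buyer burden = 473/6 − 73.5 = 16/3; seller burden = 73.5 − 413/6 = 14/3.

Buyers bear 16/3, sellers bear 14/3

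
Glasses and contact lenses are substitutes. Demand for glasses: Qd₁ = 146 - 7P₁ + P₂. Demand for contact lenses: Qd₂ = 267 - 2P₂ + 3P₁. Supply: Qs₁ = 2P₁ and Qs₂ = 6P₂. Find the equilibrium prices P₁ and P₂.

P₁ = 1435/69, P₂ = 947/23

Market 1: 146 - 7P₁ + P₂ = 2P₁ → 9P₁ - P₂ = 146.
Market 2: 8P₂ - 3P₁ = 267.
Eliminating P₂: 8×(1) + 1×(2) gives 69P₁ = 1435, so P₁ = 1435/69.
Back-substitute into (2): P₂ = (267 + 3×1435/69) / 8 = 947/23.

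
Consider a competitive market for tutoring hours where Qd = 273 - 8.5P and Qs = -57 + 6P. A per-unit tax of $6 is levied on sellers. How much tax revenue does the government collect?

Tax revenue = 10170/29

Pre-tax equilibrium: P* = 660/29, Q* = 2307/29.
Tax on sellers shifts supply to Qs = -57 + 6(P − 6) = -93 + 6P.
273 - 8.5P = -93 + 6P gives buyer price Pb = 732/29; sellers receive Ps = 732/29 − 6 = 558/29.
New quantity: Q = 273 − 8.5(732/29) = 1695/29.
Revenue = 6 × 1695/29 = 10170/29.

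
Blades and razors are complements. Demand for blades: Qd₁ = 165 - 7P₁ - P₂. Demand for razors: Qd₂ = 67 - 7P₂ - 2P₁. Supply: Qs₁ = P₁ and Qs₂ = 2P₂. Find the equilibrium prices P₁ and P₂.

P₁ = 709/35, P₂ = 103/35

Market 1: 165 - 7P₁ - P₂ = P₁ → 8P₁ + P₂ = 165.
Market 2: 9P₂ + 2P₁ = 67.
Eliminating P₂: 9×(1) − 1×(2) gives 70P₁ = 1418, so P₁ = 709/35.
Back-substitute into (2): P₂ = (67 − 2×709/35) / 9 = 103/35.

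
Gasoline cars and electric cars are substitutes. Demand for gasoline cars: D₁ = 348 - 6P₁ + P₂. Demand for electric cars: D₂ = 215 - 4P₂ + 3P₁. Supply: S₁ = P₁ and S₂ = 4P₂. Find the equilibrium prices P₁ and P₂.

Market 1: 348 - 6P₁ + P₂ = P₁ → 7P₁ - P₂ = 348.
Market 2: 8P₂ - 3P₁ = 215.
Eliminating P₂: 8×(1) + 1×(2) gives 53P₁ = 2999, so P₁ = 2999/53.
Back-substitute into (2): P₂ = (215 + 3×2999/53) / 8 = 2549/53.

P₁ = 2999/53, P₂ = 2549/53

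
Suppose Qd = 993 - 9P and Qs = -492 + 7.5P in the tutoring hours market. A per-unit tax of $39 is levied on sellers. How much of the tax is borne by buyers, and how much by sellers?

Pre-tax equilibrium: P* = 90, Q* = 183.
Tax on sellers shifts supply to Qs = -492 + 7.5(P − 39) = -784.5 + 7.5P.
993 - 9P = -784.5 + 7.5P gives buyer price Pb = 1185/11; sellers receive Ps = 1185/11 − 39 = 756/11.
New quantity: Q = 993 − 9(1185/11) = 258/11.
Buyer burden = 1185/11 − 90 = 195/11; seller burden = 90 − 756/11 = 234/11.

Buyers bear 195/11, sellers bear 234/11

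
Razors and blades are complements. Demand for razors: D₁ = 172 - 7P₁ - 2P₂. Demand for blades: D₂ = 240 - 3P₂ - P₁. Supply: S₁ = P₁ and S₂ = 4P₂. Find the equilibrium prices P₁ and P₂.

P₁ = 362/27, P₂ = 874/27

Market 1: 172 - 7P₁ - 2P₂ = P₁ → 8P₁ + 2P₂ = 172.
Market 2: 7P₂ + P₁ = 240.
Eliminating P₂: 7×(1) − 2×(2) gives 54P₁ = 724, so P₁ = 362/27.
Back-substitute into (2): P₂ = (240 − 1×362/27) / 7 = 874/27.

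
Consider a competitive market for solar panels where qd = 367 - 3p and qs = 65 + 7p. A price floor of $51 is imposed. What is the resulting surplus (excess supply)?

Equilibrium price would be p* = 30.2, so the floor at 51 binds.
At p = 51: qd = 214, qs = 422.
Surplus = 422 − 214 = 208.

Surplus = 208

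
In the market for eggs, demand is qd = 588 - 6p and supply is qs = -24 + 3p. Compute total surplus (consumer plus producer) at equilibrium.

Total surplus = 8100

Equilibrium: 588 - 6p = -24 + 3p gives p* = 68, q* = 180.
Demand choke price: p = 98; supply starts at p = 8.
CS = ½(98 − 68)(180) = 2700; PS = ½(68 − 8)(180) = 5400.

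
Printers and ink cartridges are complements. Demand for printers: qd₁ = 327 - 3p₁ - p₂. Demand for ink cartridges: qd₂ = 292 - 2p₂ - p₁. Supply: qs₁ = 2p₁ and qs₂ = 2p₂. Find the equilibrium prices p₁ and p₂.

p₁ = 1016/19, p₂ = 1133/19

Market 1: 327 - 3p₁ - p₂ = 2p₁ → 5p₁ + p₂ = 327.
Market 2: 4p₂ + p₁ = 292.
Eliminating p₂: 4×(1) − 1×(2) gives 19p₁ = 1016, so p₁ = 1016/19.
Back-substitute into (2): p₂ = (292 − 1×1016/19) / 4 = 1133/19.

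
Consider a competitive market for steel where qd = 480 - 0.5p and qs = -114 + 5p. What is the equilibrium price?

p* = 108

Set qd = qs: 480 - 0.5p = -114 + 5p.
594 = 5.5p, so p* = 108.
q* = 480 − 0.5(108) = 426.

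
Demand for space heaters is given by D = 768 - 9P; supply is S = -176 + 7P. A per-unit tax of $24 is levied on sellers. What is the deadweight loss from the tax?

Pre-tax equilibrium: P* = 59, Q* = 237.
Tax on sellers shifts supply to S = -176 + 7(P − 24) = -344 + 7P.
768 - 9P = -344 + 7P gives buyer price Pb = 69.5; sellers receive Ps = 69.5 − 24 = 45.5.
New quantity: Q = 768 − 9(69.5) = 142.5.
DWL = ½ × 24 × (237 − 142.5) = 1134.

Deadweight loss = 1134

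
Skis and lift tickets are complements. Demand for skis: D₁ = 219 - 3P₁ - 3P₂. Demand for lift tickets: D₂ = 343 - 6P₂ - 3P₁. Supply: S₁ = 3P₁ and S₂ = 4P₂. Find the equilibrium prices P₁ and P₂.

P₁ = 387/17, P₂ = 467/17

Market 1: 219 - 3P₁ - 3P₂ = 3P₁ → 6P₁ + 3P₂ = 219.
Market 2: 10P₂ + 3P₁ = 343.
Eliminating P₂: 10×(1) − 3×(2) gives 51P₁ = 1161, so P₁ = 387/17.
Back-substitute into (2): P₂ = (343 − 3×387/17) / 10 = 467/17.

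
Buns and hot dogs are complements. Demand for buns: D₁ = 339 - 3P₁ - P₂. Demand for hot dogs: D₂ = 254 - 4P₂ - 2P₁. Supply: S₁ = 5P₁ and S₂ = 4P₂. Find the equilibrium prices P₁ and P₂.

P₁ = 1229/31, P₂ = 677/31

Market 1: 339 - 3P₁ - P₂ = 5P₁ → 8P₁ + P₂ = 339.
Market 2: 8P₂ + 2P₁ = 254.
Eliminating P₂: 8×(1) − 1×(2) gives 62P₁ = 2458, so P₁ = 1229/31.
Back-substitute into (2): P₂ = (254 − 2×1229/31) / 8 = 677/31.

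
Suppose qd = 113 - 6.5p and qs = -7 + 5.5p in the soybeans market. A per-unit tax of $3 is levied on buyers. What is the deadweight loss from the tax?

Deadweight loss = 13.40625

Pre-tax equilibrium: p* = 10, q* = 48.
Tax on buyers shifts demand to qd = 113 − 6.5(p + 3) = 93.5 - 6.5p.
93.5 - 6.5p = -7 + 5.5p gives seller price ps = 8.375; buyers pay pb = 8.375 + 3 = 11.375.
New quantity: q = 113 − 6.5(11.375) = 39.0625.
DWL = ½ × 3 × (48 − 39.0625) = 13.40625.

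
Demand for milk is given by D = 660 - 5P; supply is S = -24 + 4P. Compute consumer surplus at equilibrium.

Equilibrium: 660 - 5P = -24 + 4P gives P* = 76, Q* = 280.
Demand choke price (D = 0): P = 132.
CS = ½(132 − 76)(280) = 7840.

Consumer surplus = 7840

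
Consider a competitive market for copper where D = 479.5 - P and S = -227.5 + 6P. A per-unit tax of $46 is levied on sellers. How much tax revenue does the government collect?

Tax revenue = 109181/7

Pre-tax equilibrium: P* = 101, Q* = 378.5.
Tax on sellers shifts supply to S = -227.5 + 6(P − 46) = -503.5 + 6P.
479.5 - P = -503.5 + 6P gives buyer price Pb = 983/7; sellers receive Ps = 983/7 − 46 = 661/7.
New quantity: Q = 479.5 − 1(983/7) = 4747/14.
Revenue = 46 × 4747/14 = 109181/7.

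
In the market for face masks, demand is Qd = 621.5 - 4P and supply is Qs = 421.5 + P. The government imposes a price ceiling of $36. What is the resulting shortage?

Shortage = 20

Equilibrium price would be P* = 40, so the ceiling at 36 binds.
At P = 36: Qd = 621.5 − 4(36) = 477.5, Qs = 421.5 + 1(36) = 457.5.
Shortage = 477.5 − 457.5 = 20.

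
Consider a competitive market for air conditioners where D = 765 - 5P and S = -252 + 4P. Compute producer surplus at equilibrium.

Equilibrium: 765 - 5P = -252 + 4P gives P* = 113, Q* = 200.
Supply starts at P = 63 (where S = 0).
PS = ½(113 − 63)(200) = 5000.

Producer surplus = 5000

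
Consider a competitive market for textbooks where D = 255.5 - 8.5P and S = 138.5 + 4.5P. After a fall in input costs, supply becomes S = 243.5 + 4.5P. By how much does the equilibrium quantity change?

ΔQ = 1785/26

Original equilibrium: P* = 9, Q* = 179.
New equilibrium: 255.5 - 8.5P = 243.5 + 4.5P, so 12 = 13P and P' = 12/13; Q' = 255.5 − 8.5(12/13) = 6439/26.
Change in quantity: 6439/26 − 179 = 1785/26.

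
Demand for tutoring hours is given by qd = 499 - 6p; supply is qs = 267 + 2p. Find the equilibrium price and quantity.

p* = 29, q* = 325

Set qd = qs: 499 - 6p = 267 + 2p.
232 = 8p, so p* = 29.
q* = 499 − 6(29) = 325.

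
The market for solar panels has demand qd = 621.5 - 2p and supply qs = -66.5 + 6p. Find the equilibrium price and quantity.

Set qd = qs: 621.5 - 2p = -66.5 + 6p.
688 = 8p, so p* = 86.
q* = 621.5 − 2(86) = 449.5.

p* = 86, q* = 449.5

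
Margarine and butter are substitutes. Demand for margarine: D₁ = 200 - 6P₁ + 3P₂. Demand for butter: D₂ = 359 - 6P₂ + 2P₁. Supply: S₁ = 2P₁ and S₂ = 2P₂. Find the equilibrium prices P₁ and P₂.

Market 1: 200 - 6P₁ + 3P₂ = 2P₁ → 8P₁ - 3P₂ = 200.
Market 2: 8P₂ - 2P₁ = 359.
Eliminating P₂: 8×(1) + 3×(2) gives 58P₁ = 2677, so P₁ = 2677/58.
Back-substitute into (2): P₂ = (359 + 2×2677/58) / 8 = 1636/29.

P₁ = 2677/58, P₂ = 1636/29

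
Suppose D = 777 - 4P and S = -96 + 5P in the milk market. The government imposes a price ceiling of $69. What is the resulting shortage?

Equilibrium price would be P* = 97, so the ceiling at 69 binds.
At P = 69: D = 777 − 4(69) = 501, S = -96 + 5(69) = 249.
Shortage = 501 − 249 = 252.

Shortage = 252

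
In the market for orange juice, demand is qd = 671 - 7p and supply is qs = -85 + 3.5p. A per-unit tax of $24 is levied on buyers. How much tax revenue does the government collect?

Tax revenue = 2664

Pre-tax equilibrium: p* = 72, q* = 167.
Tax on buyers shifts demand to qd = 671 − 7(p + 24) = 503 - 7p.
503 - 7p = -85 + 3.5p gives seller price ps = 56; buyers pay pb = 56 + 24 = 80.
New quantity: q = 671 − 7(80) = 111.
Revenue = 24 × 111 = 2664.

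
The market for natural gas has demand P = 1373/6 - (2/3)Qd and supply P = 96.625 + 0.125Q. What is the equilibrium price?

Set the two price expressions equal: 1373/6 - (2/3)Q = 96.625 + 0.125Q.
3173/24 = (19/24)Q, so Q* = 167.
P* = 1373/6 − (2/3)(167) = 117.5.

P* = 117.5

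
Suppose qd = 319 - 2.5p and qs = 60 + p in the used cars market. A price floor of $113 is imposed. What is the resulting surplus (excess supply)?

Equilibrium price would be p* = 74, so the floor at 113 binds.
At p = 113: qd = 36.5, qs = 173.
Surplus = 173 − 36.5 = 136.5.

Surplus = 136.5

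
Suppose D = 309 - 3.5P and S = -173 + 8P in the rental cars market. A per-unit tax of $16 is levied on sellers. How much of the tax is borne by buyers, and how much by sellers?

Pre-tax equilibrium: P* = 964/23, Q* = 3733/23.
Tax on sellers shifts supply to S = -173 + 8(P − 16) = -301 + 8P.
309 - 3.5P = -301 + 8P gives buyer price Pb = 1220/23; sellers receive Ps = 1220/23 − 16 = 852/23.
New quantity: Q = 309 − 3.5(1220/23) = 2837/23.
Buyer burden = 1220/23 − 964/23 = 256/23; seller burden = 964/23 − 852/23 = 112/23.

Buyers bear 256/23, sellers bear 112/23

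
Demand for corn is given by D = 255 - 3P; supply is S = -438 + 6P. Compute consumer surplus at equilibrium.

Consumer surplus = 96

Equilibrium: 255 - 3P = -438 + 6P gives P* = 77, Q* = 24.
Demand choke price (D = 0): P = 85.
CS = ½(85 − 77)(24) = 96.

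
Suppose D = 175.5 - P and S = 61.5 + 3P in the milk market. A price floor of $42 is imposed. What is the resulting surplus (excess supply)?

Equilibrium price would be P* = 28.5, so the floor at 42 binds.
At P = 42: D = 133.5, S = 187.5.
Surplus = 187.5 − 133.5 = 54.

Surplus = 54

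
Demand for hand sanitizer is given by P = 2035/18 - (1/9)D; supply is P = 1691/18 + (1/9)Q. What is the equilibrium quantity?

Set the two price expressions equal: 2035/18 - (1/9)Q = 1691/18 + (1/9)Q.
172/9 = (2/9)Q, so Q* = 86.
P* = 2035/18 − (1/9)(86) = 103.5.

Q* = 86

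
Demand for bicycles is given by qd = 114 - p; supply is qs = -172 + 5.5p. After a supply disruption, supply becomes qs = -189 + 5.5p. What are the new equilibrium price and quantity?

Original equilibrium: p* = 44, q* = 70.
New equilibrium: 114 - p = -189 + 5.5p, so 303 = 6.5p and p' = 606/13; q' = 114 − 1(606/13) = 876/13.

p' = 606/13, q' = 876/13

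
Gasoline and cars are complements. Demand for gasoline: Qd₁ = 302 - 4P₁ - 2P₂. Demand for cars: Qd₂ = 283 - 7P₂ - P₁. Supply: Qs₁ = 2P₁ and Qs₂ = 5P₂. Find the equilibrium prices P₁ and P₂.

P₁ = 1529/35, P₂ = 698/35

Market 1: 302 - 4P₁ - 2P₂ = 2P₁ → 6P₁ + 2P₂ = 302.
Market 2: 12P₂ + P₁ = 283.
Eliminating P₂: 12×(1) − 2×(2) gives 70P₁ = 3058, so P₁ = 1529/35.
Back-substitute into (2): P₂ = (283 − 1×1529/35) / 12 = 698/35.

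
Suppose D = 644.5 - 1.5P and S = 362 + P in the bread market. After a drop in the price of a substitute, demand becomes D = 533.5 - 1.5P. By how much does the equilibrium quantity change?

Original equilibrium: P* = 113, Q* = 475.
New equilibrium: 533.5 - 1.5P = 362 + P, so 171.5 = 2.5P and P' = 68.6; Q' = 533.5 − 1.5(68.6) = 430.6.
Change in quantity: 430.6 − 475 = -44.4.

ΔQ = -44.4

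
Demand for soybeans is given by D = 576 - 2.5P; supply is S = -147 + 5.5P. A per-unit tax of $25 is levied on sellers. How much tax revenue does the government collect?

Pre-tax equilibrium: P* = 90.375, Q* = 350.0625.
Tax on sellers shifts supply to S = -147 + 5.5(P − 25) = -284.5 + 5.5P.
576 - 2.5P = -284.5 + 5.5P gives buyer price Pb = 107.5625; sellers receive Ps = 107.5625 − 25 = 82.5625.
New quantity: Q = 576 − 2.5(107.5625) = 307.09375.
Revenue = 25 × 307.09375 = 7677.34375.

Tax revenue = 7677.34375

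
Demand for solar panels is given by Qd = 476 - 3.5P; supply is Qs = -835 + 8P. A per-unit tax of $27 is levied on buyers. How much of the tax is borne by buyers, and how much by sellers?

Buyers bear 432/23, sellers bear 189/23

Pre-tax equilibrium: P* = 114, Q* = 77.
Tax on buyers shifts demand to Qd = 476 − 3.5(P + 27) = 381.5 - 3.5P.
381.5 - 3.5P = -835 + 8P gives seller price Ps = 2433/23; buyers pay Pb = 2433/23 + 27 = 3054/23.
New quantity: Q = 476 − 3.5(3054/23) = 259/23.
Buyer burden = 3054/23 − 114 = 432/23; seller burden = 114 − 2433/23 = 189/23.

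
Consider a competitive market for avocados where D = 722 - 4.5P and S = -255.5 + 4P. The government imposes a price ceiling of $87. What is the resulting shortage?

Equilibrium price would be P* = 115, so the ceiling at 87 binds.
At P = 87: D = 722 − 4.5(87) = 330.5, S = -255.5 + 4(87) = 92.5.
Shortage = 330.5 − 92.5 = 238.

Shortage = 238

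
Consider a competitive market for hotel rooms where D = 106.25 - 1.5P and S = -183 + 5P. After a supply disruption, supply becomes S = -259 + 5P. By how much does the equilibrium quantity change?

ΔQ = -228/13

Original equilibrium: P* = 44.5, Q* = 39.5.
New equilibrium: 106.25 - 1.5P = -259 + 5P, so 365.25 = 6.5P and P' = 1461/26; Q' = 106.25 − 1.5(1461/26) = 571/26.
Change in quantity: 571/26 − 39.5 = -228/13.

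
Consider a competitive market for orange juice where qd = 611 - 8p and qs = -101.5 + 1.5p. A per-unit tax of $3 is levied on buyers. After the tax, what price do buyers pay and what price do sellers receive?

Pre-tax equilibrium: p* = 75, q* = 11.
Tax on buyers shifts demand to qd = 611 − 8(p + 3) = 587 - 8p.
587 - 8p = -101.5 + 1.5p gives seller price ps = 1377/19; buyers pay pb = 1377/19 + 3 = 1434/19.
New quantity: q = 611 − 8(1434/19) = 137/19.

Buyers pay 1434/19, sellers receive 1377/19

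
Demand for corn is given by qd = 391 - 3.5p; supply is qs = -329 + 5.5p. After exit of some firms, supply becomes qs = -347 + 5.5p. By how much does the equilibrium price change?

Δp = 2

Original equilibrium: p* = 80, q* = 111.
New equilibrium: 391 - 3.5p = -347 + 5.5p, so 738 = 9p and p' = 82; q' = 391 − 3.5(82) = 104.
Change in price: 82 − 80 = 2.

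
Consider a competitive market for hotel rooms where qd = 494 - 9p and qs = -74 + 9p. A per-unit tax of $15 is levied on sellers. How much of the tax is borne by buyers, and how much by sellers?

Buyers bear $7.5, sellers bear $7.5

Pre-tax equilibrium: p* = 284/9, q* = 210.
Tax on sellers shifts supply to qs = -74 + 9(p − 15) = -209 + 9p.
494 - 9p = -209 + 9p gives buyer price pb = 703/18; sellers receive ps = 703/18 − 15 = 433/18.
New quantity: q = 494 − 9(703/18) = 142.5.
Buyer burden = 703/18 − 284/9 = 7.5; seller burden = 284/9 − 433/18 = 7.5.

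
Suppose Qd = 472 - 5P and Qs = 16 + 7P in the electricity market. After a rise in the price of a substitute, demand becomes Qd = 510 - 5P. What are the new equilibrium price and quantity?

P' = 247/6, Q' = 1825/6

Original equilibrium: P* = 38, Q* = 282.
New equilibrium: 510 - 5P = 16 + 7P, so 494 = 12P and P' = 247/6; Q' = 510 − 5(247/6) = 1825/6.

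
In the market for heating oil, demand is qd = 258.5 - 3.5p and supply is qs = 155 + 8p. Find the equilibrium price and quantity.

p* = 9, q* = 227

Set qd = qs: 258.5 - 3.5p = 155 + 8p.
103.5 = 11.5p, so p* = 9.
q* = 258.5 − 3.5(9) = 227.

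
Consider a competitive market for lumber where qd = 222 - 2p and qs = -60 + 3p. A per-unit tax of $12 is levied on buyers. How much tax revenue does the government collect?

Pre-tax equilibrium: p* = 56.4, q* = 109.2.
Tax on buyers shifts demand to qd = 222 − 2(p + 12) = 198 - 2p.
198 - 2p = -60 + 3p gives seller price ps = 51.6; buyers pay pb = 51.6 + 12 = 63.6.
New quantity: q = 222 − 2(63.6) = 94.8.
Revenue = 12 × 94.8 = 1137.6.

Tax revenue = 1137.6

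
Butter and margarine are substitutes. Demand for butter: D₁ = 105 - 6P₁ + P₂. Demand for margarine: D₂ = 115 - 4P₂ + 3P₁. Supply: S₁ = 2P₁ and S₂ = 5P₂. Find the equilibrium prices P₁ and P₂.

P₁ = 1060/69, P₂ = 1235/69

Market 1: 105 - 6P₁ + P₂ = 2P₁ → 8P₁ - P₂ = 105.
Market 2: 9P₂ - 3P₁ = 115.
Eliminating P₂: 9×(1) + 1×(2) gives 69P₁ = 1060, so P₁ = 1060/69.
Back-substitute into (2): P₂ = (115 + 3×1060/69) / 9 = 1235/69.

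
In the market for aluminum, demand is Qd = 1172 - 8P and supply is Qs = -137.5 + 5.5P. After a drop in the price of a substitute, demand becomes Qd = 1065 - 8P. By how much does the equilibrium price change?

ΔP = -214/27

Original equilibrium: P* = 97, Q* = 396.
New equilibrium: 1065 - 8P = -137.5 + 5.5P, so 1202.5 = 13.5P and P' = 2405/27; Q' = 1065 − 8(2405/27) = 9515/27.
Change in price: 2405/27 − 97 = -214/27.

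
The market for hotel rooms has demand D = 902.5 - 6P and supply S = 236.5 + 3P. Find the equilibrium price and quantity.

P* = 74, Q* = 458.5

Set D = S: 902.5 - 6P = 236.5 + 3P.
666 = 9P, so P* = 74.
Q* = 902.5 − 6(74) = 458.5.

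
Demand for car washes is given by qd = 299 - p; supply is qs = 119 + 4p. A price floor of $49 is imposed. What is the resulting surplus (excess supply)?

Equilibrium price would be p* = 36, so the floor at 49 binds.
At p = 49: qd = 250, qs = 315.
Surplus = 315 − 250 = 65.

Surplus = 65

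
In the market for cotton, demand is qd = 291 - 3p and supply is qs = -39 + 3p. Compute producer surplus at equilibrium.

Equilibrium: 291 - 3p = -39 + 3p gives p* = 55, q* = 126.
Supply starts at p = 13 (where qs = 0).
PS = ½(55 − 13)(126) = 2646.

Producer surplus = 2646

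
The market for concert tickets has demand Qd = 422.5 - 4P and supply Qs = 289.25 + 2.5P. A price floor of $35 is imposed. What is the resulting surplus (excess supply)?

Surplus = 94.25

Equilibrium price would be P* = 20.5, so the floor at 35 binds.
At P = 35: Qd = 282.5, Qs = 376.75.
Surplus = 376.75 − 282.5 = 94.25.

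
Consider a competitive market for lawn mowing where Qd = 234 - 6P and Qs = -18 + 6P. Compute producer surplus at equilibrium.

Producer surplus = 972

Equilibrium: 234 - 6P = -18 + 6P gives P* = 21, Q* = 108.
Supply starts at P = 3 (where Qs = 0).
PS = ½(21 − 3)(108) = 972.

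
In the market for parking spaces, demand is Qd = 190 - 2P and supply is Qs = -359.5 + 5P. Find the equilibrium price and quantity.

Set Qd = Qs: 190 - 2P = -359.5 + 5P.
549.5 = 7P, so P* = 78.5.
Q* = 190 − 2(78.5) = 33.

P* = 78.5, Q* = 33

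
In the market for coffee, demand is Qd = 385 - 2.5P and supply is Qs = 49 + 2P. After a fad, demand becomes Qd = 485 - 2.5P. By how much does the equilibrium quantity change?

Original equilibrium: P* = 224/3, Q* = 595/3.
New equilibrium: 485 - 2.5P = 49 + 2P, so 436 = 4.5P and P' = 872/9; Q' = 485 − 2.5(872/9) = 2185/9.
Change in quantity: 2185/9 − 595/3 = 400/9.

ΔQ = 400/9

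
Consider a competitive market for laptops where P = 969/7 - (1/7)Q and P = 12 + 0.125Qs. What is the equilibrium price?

P* = 71

Set the two price expressions equal: 969/7 - (1/7)Q = 12 + 0.125Q.
885/7 = (15/56)Q, so Q* = 472.
P* = 969/7 − (1/7)(472) = 71.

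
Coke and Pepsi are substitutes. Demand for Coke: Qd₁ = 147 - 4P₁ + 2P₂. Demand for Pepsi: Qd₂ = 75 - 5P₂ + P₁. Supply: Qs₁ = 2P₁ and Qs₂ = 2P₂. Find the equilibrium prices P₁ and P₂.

P₁ = 29.475, P₂ = 14.925

Market 1: 147 - 4P₁ + 2P₂ = 2P₁ → 6P₁ - 2P₂ = 147.
Market 2: 7P₂ - P₁ = 75.
Eliminating P₂: 7×(1) + 2×(2) gives 40P₁ = 1179, so P₁ = 29.475.
Back-substitute into (2): P₂ = (75 + 1×29.475) / 7 = 14.925.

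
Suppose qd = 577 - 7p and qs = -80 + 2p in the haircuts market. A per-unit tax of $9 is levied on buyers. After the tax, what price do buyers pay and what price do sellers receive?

Buyers pay $75, sellers receive $66

Pre-tax equilibrium: p* = 73, q* = 66.
Tax on buyers shifts demand to qd = 577 − 7(p + 9) = 514 - 7p.
514 - 7p = -80 + 2p gives seller price ps = 66; buyers pay pb = 66 + 9 = 75.
New quantity: q = 577 − 7(75) = 52.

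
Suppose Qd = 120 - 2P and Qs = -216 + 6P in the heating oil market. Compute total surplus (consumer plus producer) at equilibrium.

Equilibrium: 120 - 2P = -216 + 6P gives P* = 42, Q* = 36.
Demand choke price: P = 60; supply starts at P = 36.
CS = ½(60 − 42)(36) = 324; PS = ½(42 − 36)(36) = 108.

Total surplus = 432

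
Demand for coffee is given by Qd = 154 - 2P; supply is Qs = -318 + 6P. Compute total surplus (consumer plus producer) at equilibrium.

Total surplus = 432

Equilibrium: 154 - 2P = -318 + 6P gives P* = 59, Q* = 36.
Demand choke price: P = 77; supply starts at P = 53.
CS = ½(77 − 59)(36) = 324; PS = ½(59 − 53)(36) = 108.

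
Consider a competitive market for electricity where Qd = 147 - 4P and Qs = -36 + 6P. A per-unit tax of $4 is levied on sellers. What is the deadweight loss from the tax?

Deadweight loss = 19.2

Pre-tax equilibrium: P* = 18.3, Q* = 73.8.
Tax on sellers shifts supply to Qs = -36 + 6(P − 4) = -60 + 6P.
147 - 4P = -60 + 6P gives buyer price Pb = 20.7; sellers receive Ps = 20.7 − 4 = 16.7.
New quantity: Q = 147 − 4(20.7) = 64.2.
DWL = ½ × 4 × (73.8 − 64.2) = 19.2.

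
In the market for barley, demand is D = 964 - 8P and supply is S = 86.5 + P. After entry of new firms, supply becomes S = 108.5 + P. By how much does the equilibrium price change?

Original equilibrium: P* = 97.5, Q* = 184.
New equilibrium: 964 - 8P = 108.5 + P, so 855.5 = 9P and P' = 1711/18; Q' = 964 − 8(1711/18) = 1832/9.
Change in price: 1711/18 − 97.5 = -22/9.

ΔP = -22/9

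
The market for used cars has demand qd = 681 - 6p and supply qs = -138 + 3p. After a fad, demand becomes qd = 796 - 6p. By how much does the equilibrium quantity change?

Δq = 115/3

Original equilibrium: p* = 91, q* = 135.
New equilibrium: 796 - 6p = -138 + 3p, so 934 = 9p and p' = 934/9; q' = 796 − 6(934/9) = 520/3.
Change in quantity: 520/3 − 135 = 115/3.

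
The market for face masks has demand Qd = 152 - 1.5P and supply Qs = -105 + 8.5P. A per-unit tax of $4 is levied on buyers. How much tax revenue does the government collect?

Tax revenue = 433.4

Pre-tax equilibrium: P* = 25.7, Q* = 113.45.
Tax on buyers shifts demand to Qd = 152 − 1.5(P + 4) = 146 - 1.5P.
146 - 1.5P = -105 + 8.5P gives seller price Ps = 25.1; buyers pay Pb = 25.1 + 4 = 29.1.
New quantity: Q = 152 − 1.5(29.1) = 108.35.
Revenue = 4 × 108.35 = 433.4.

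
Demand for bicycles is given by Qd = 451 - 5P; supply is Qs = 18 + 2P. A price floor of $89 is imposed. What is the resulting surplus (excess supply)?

Equilibrium price would be P* = 433/7, so the floor at 89 binds.
At P = 89: Qd = 6, Qs = 196.
Surplus = 196 − 6 = 190.

Surplus = 190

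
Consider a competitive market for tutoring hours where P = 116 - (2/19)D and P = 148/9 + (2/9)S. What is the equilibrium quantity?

Q* = 304

Set the two price expressions equal: 116 - (2/19)Q = 148/9 + (2/9)Q.
896/9 = (56/171)Q, so Q* = 304.
P* = 116 − (2/19)(304) = 84.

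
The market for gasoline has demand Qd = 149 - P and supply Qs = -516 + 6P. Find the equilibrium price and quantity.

Set Qd = Qs: 149 - P = -516 + 6P.
665 = 7P, so P* = 95.
Q* = 149 − 1(95) = 54.

P* = 95, Q* = 54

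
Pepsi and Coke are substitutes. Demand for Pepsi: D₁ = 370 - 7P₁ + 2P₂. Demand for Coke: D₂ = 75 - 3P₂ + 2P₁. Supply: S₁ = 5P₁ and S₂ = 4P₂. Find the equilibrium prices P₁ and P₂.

Market 1: 370 - 7P₁ + 2P₂ = 5P₁ → 12P₁ - 2P₂ = 370.
Market 2: 7P₂ - 2P₁ = 75.
Eliminating P₂: 7×(1) + 2×(2) gives 80P₁ = 2740, so P₁ = 34.25.
Back-substitute into (2): P₂ = (75 + 2×34.25) / 7 = 20.5.

P₁ = 34.25, P₂ = 20.5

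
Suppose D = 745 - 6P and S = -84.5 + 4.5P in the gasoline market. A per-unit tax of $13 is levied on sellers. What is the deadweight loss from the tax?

Pre-tax equilibrium: P* = 79, Q* = 271.
Tax on sellers shifts supply to S = -84.5 + 4.5(P − 13) = -143 + 4.5P.
745 - 6P = -143 + 4.5P gives buyer price Pb = 592/7; sellers receive Ps = 592/7 − 13 = 501/7.
New quantity: Q = 745 − 6(592/7) = 1663/7.
DWL = ½ × 13 × (271 − 1663/7) = 1521/7.

Deadweight loss = 1521/7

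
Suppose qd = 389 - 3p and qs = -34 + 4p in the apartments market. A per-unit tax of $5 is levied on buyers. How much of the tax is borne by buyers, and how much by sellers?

Buyers bear 20/7, sellers bear 15/7

Pre-tax equilibrium: p* = 423/7, q* = 1454/7.
Tax on buyers shifts demand to qd = 389 − 3(p + 5) = 374 - 3p.
374 - 3p = -34 + 4p gives seller price ps = 408/7; buyers pay pb = 408/7 + 5 = 443/7.
New quantity: q = 389 − 3(443/7) = 1394/7.
Buyer burden = 443/7 − 423/7 = 20/7; seller burden = 423/7 − 408/7 = 15/7.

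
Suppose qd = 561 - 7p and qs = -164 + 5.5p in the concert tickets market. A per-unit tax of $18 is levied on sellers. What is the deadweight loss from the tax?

Deadweight loss = 498.96

Pre-tax equilibrium: p* = 58, q* = 155.
Tax on sellers shifts supply to qs = -164 + 5.5(p − 18) = -263 + 5.5p.
561 - 7p = -263 + 5.5p gives buyer price pb = 65.92; sellers receive ps = 65.92 − 18 = 47.92.
New quantity: q = 561 − 7(65.92) = 99.56.
DWL = ½ × 18 × (155 − 99.56) = 498.96.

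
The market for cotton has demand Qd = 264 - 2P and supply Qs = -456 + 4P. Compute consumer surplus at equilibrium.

Equilibrium: 264 - 2P = -456 + 4P gives P* = 120, Q* = 24.
Demand choke price (Qd = 0): P = 132.
CS = ½(132 − 120)(24) = 144.

Consumer surplus = 144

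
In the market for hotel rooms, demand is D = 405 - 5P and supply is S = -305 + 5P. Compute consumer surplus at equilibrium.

Equilibrium: 405 - 5P = -305 + 5P gives P* = 71, Q* = 50.
Demand choke price (D = 0): P = 81.
CS = ½(81 − 71)(50) = 250.

Consumer surplus = 250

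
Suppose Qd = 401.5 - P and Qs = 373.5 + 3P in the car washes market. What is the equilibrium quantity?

Set Qd = Qs: 401.5 - P = 373.5 + 3P.
28 = 4P, so P* = 7.
Q* = 401.5 − 1(7) = 394.5.

Q* = 394.5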